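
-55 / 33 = -5 / 3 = -1.67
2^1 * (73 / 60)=73 / 30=2.43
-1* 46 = -46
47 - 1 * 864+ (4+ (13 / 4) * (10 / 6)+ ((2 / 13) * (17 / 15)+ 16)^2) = -83042561 / 152100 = -545.97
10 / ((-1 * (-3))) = 10 / 3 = 3.33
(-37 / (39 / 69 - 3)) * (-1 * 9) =-7659 / 56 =-136.77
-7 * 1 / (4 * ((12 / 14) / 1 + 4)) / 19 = -49 / 2584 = -0.02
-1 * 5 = -5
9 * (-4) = -36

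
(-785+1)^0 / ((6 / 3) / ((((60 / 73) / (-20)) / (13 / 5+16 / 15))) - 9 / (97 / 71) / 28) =-0.01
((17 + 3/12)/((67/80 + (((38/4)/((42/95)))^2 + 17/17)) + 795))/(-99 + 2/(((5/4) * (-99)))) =-3274425/23655459578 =-0.00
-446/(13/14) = -6244/13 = -480.31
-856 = -856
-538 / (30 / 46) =-12374 / 15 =-824.93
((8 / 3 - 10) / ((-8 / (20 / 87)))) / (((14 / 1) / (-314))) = -8635 / 1827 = -4.73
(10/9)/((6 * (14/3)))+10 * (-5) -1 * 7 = -56.96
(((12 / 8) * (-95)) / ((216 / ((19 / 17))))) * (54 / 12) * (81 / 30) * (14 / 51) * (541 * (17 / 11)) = -12303963 / 5984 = -2056.14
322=322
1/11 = 0.09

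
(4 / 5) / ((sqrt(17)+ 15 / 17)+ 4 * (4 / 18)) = -41463 / 405640+ 23409 * sqrt(17) / 405640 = 0.14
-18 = -18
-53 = -53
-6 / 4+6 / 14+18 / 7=3 / 2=1.50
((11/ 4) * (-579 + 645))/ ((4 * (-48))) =-121/ 128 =-0.95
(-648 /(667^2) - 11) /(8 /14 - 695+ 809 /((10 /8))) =171304945 /735401517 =0.23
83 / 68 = 1.22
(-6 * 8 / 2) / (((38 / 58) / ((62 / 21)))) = -108.15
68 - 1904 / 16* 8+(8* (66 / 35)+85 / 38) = -1152681 / 1330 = -866.68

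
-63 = -63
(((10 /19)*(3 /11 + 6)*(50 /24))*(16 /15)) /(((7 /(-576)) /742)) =-93619200 /209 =-447938.76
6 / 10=3 / 5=0.60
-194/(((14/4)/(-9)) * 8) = 62.36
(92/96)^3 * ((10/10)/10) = 12167/138240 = 0.09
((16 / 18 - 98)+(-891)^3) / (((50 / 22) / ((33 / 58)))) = -770302046173 / 4350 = -177080930.15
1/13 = 0.08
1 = 1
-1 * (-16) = 16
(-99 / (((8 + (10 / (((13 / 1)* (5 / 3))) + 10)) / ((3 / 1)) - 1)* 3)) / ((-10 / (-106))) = -67.87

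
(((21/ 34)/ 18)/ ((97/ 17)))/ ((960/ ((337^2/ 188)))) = 794983/ 210078720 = 0.00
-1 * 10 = -10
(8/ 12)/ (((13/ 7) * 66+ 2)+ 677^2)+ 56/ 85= 6342854/ 9627525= 0.66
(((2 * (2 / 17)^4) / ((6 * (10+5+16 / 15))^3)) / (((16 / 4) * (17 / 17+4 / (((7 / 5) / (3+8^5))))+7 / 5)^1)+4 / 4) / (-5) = -15325080351703044249 / 76625401758515133745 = -0.20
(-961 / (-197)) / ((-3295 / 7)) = -6727 / 649115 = -0.01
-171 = -171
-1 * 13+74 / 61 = -719 / 61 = -11.79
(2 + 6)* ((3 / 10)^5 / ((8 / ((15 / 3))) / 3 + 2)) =729 / 95000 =0.01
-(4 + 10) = -14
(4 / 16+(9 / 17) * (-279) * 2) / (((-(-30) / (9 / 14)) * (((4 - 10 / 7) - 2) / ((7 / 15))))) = -140497 / 27200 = -5.17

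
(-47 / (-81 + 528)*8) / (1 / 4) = -3.36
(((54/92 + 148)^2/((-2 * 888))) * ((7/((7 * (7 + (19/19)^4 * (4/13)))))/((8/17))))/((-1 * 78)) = 158838565/3427310592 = 0.05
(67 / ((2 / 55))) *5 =18425 / 2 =9212.50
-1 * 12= -12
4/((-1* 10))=-2/5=-0.40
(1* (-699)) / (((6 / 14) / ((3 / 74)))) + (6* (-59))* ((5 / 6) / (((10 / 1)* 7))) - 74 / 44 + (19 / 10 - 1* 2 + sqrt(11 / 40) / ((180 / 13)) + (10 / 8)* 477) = 13* sqrt(110) / 3600 + 29865057 / 56980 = 524.17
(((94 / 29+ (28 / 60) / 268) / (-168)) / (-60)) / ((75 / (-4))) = -378083 / 22033620000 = -0.00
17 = 17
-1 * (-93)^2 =-8649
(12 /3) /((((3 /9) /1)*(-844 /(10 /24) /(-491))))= 2455 /844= 2.91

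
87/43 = 2.02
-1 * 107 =-107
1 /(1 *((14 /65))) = 65 /14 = 4.64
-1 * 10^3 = -1000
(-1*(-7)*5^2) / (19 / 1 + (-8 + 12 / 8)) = 14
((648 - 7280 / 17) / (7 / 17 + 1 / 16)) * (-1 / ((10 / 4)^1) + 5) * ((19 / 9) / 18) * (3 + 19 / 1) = 287343232 / 52245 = 5499.92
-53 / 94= -0.56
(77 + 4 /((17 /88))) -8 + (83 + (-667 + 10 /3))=-25039 /51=-490.96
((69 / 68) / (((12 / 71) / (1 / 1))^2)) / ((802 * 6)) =115943 / 15706368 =0.01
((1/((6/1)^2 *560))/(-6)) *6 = -1/20160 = -0.00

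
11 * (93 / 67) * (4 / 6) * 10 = 6820 / 67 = 101.79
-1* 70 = -70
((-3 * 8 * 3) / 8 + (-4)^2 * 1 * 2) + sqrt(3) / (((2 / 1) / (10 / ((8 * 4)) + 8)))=133 * sqrt(3) / 32 + 23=30.20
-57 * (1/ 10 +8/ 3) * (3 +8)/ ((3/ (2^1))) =-17347/ 15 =-1156.47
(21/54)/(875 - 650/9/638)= 2233/5023600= 0.00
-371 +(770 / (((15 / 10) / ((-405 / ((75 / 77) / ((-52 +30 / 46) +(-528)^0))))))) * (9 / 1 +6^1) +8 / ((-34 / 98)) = 63027724683 / 391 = 161196226.81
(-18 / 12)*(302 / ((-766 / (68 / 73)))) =15402 / 27959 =0.55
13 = 13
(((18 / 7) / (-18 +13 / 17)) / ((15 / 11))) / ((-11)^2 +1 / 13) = -7293 / 8070685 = -0.00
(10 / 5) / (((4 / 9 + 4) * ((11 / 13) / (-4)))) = -117 / 55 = -2.13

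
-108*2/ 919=-216/ 919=-0.24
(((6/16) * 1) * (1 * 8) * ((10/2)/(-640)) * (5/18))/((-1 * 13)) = 5/9984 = 0.00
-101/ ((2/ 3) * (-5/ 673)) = 20391.90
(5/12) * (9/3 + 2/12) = 95/72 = 1.32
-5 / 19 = -0.26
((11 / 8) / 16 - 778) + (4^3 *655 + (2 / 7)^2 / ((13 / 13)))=258043675 / 6272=41142.17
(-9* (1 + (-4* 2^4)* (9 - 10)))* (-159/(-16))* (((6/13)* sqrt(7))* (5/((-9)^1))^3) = 33125* sqrt(7)/72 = 1217.23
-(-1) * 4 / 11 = 4 / 11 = 0.36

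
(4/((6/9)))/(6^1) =1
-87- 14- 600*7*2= -8501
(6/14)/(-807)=-1/1883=-0.00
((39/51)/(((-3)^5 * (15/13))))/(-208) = 0.00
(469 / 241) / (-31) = -469 / 7471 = -0.06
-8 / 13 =-0.62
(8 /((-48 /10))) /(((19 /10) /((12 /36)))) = -50 /171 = -0.29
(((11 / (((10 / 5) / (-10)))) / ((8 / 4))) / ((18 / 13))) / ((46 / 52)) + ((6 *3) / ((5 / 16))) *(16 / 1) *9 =17122933 / 2070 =8271.95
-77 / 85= -0.91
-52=-52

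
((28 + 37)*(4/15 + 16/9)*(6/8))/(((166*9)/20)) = 2990/2241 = 1.33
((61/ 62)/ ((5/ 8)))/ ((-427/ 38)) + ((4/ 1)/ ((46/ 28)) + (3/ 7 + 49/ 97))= 7814818/ 2420635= 3.23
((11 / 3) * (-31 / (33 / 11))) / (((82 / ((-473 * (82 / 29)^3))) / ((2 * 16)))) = 34705092224 / 219501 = 158109.04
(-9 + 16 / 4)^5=-3125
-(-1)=1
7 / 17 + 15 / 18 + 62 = 6451 / 102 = 63.25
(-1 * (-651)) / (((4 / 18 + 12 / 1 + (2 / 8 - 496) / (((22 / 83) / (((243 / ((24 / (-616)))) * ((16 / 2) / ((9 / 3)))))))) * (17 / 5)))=29295 / 4759421983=0.00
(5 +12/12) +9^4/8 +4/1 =6641/8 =830.12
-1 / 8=-0.12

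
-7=-7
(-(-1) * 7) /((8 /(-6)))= -21 /4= -5.25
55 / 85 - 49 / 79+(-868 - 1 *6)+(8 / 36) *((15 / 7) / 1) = -24635236 / 28203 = -873.50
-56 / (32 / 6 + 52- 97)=24 / 17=1.41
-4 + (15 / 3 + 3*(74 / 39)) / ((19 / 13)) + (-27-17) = -773 / 19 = -40.68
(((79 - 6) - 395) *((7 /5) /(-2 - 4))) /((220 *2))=1127 /6600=0.17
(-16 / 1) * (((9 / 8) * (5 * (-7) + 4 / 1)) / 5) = 558 / 5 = 111.60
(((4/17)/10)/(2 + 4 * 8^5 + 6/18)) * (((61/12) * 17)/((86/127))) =7747/338171780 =0.00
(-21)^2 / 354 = 147 / 118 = 1.25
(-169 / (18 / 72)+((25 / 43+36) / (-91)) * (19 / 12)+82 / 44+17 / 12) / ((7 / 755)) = -5049777485 / 69531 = -72626.27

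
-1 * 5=-5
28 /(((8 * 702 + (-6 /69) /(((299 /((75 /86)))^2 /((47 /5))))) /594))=2007432940656 /677834498603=2.96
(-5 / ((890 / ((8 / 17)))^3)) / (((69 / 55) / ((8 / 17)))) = -5632 / 20313501967905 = -0.00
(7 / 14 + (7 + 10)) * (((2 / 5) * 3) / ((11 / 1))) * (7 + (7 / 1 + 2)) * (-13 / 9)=-44.12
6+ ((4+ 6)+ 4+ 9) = 29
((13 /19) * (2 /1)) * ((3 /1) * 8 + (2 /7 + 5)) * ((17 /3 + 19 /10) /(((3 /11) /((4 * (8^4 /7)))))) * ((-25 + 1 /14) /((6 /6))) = -3805056606208 /58653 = -64874032.12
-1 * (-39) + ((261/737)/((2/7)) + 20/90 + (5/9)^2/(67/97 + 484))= 45425526545/1122661782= 40.46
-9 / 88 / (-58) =9 / 5104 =0.00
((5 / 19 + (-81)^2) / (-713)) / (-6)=62332 / 40641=1.53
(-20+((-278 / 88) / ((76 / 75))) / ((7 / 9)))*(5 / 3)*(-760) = 14049625 / 462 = 30410.44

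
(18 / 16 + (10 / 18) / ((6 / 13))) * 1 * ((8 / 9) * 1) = 503 / 243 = 2.07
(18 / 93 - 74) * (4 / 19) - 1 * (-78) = 36790 / 589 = 62.46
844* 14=11816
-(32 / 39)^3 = -32768 / 59319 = -0.55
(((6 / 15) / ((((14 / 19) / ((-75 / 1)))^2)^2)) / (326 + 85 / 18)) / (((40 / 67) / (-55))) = -5470152705703125 / 457380896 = -11959731.49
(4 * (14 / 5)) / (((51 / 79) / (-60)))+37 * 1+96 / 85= -85239 / 85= -1002.81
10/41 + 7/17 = 457/697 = 0.66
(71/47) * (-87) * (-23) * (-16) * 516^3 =-312301826989056/47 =-6644719723171.40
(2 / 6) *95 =31.67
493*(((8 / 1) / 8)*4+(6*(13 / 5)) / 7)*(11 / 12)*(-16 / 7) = -4728856 / 735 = -6433.82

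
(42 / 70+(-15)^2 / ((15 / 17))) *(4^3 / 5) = 81792 / 25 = 3271.68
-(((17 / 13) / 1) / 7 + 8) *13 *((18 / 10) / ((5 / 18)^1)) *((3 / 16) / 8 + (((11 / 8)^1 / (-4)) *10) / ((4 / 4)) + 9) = -1725867 / 448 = -3852.38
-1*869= -869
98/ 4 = 49/ 2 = 24.50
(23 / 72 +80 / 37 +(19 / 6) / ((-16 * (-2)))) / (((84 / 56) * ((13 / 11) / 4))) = 604967 / 103896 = 5.82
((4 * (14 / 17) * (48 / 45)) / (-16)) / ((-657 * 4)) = 14 / 167535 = 0.00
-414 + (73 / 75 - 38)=-33827 / 75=-451.03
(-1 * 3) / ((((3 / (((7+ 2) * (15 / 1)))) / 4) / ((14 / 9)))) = -840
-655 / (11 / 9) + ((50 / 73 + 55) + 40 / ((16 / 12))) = -450.22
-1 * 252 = -252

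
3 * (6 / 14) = 1.29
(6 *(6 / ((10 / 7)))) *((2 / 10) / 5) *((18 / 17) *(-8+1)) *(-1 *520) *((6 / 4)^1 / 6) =412776 / 425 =971.24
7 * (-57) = -399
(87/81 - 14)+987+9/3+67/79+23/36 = 8349083/8532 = 978.56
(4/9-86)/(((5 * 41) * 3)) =-154/1107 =-0.14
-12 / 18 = -2 / 3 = -0.67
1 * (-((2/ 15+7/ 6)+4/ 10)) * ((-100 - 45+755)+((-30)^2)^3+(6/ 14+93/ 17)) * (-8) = 347004293168/ 35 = 9914408376.23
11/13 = 0.85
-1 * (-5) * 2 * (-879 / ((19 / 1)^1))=-8790 / 19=-462.63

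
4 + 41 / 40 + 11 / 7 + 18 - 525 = -140113 / 280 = -500.40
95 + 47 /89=8502 /89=95.53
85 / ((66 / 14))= 595 / 33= 18.03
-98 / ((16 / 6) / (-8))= 294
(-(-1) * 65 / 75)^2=169 / 225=0.75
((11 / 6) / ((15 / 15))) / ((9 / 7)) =77 / 54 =1.43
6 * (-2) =-12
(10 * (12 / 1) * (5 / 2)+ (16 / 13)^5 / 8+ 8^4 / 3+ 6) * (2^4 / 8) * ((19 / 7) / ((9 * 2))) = 35379070042 / 70174377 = 504.16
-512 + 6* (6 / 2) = -494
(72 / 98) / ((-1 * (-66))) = 6 / 539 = 0.01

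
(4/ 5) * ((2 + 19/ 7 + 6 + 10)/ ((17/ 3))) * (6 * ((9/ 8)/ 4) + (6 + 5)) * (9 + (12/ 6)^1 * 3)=37845/ 68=556.54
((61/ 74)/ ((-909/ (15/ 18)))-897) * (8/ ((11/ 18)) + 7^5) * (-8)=12178617670774/ 100899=120701074.05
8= 8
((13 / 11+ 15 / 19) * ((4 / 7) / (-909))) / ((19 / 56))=-13184 / 3609639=-0.00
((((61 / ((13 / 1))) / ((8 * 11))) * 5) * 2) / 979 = 305 / 559988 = 0.00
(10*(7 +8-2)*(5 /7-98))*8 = -708240 /7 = -101177.14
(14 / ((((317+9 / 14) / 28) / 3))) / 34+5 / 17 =30467 / 75599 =0.40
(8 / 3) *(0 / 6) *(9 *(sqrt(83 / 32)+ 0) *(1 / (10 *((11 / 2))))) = 0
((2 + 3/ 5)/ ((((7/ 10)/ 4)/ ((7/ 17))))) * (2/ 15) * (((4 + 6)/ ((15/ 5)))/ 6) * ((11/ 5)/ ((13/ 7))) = 1232/ 2295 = 0.54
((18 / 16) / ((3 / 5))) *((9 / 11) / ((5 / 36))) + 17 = 617 / 22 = 28.05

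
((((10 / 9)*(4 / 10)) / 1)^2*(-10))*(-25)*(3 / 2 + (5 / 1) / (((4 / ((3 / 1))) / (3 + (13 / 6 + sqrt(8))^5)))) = 445293125*sqrt(2) / 2187 + 7572782125 / 26244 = 576499.66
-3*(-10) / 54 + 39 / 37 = 536 / 333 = 1.61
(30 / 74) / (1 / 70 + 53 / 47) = 49350 / 139009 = 0.36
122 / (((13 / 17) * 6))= 1037 / 39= 26.59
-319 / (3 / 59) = -18821 / 3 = -6273.67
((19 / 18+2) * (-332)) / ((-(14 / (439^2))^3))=32675925959785512965 / 12348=2646252507271259.55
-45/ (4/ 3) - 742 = -3103/ 4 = -775.75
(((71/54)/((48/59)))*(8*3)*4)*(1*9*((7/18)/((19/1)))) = 28.58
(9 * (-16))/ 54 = -8/ 3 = -2.67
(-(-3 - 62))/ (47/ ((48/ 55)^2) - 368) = -149760/ 705697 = -0.21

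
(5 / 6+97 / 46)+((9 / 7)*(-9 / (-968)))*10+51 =54.06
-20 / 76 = -5 / 19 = -0.26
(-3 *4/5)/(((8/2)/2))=-6/5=-1.20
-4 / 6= -2 / 3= -0.67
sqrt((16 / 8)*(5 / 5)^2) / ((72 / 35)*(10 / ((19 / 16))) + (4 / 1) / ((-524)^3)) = 4783937648*sqrt(2) / 82873626491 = 0.08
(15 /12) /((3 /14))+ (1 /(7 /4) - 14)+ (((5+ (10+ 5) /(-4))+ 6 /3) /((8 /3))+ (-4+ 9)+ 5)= 2435 /672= 3.62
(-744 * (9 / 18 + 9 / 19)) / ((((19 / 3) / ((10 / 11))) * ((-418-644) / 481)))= 11034140 / 234289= 47.10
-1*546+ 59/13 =-541.46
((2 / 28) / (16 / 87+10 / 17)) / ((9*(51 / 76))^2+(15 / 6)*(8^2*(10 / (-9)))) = -19221084 / 29359847587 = -0.00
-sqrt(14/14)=-1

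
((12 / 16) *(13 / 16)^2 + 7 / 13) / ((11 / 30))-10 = -525775 / 73216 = -7.18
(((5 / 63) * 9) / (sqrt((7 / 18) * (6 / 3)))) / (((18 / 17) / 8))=340 * sqrt(7) / 147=6.12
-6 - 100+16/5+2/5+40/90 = -4588/45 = -101.96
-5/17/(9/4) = -20/153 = -0.13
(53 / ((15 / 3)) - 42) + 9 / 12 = -613 / 20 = -30.65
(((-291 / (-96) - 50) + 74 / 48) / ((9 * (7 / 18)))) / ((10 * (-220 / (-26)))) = -8099 / 52800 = -0.15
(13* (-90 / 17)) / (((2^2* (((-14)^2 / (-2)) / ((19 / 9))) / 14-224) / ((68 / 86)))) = 11115 / 48461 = 0.23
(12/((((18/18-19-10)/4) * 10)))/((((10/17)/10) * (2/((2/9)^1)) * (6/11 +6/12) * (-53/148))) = 110704/127995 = 0.86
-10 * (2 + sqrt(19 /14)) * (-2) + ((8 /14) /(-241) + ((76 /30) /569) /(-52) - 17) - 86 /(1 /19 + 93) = 280956336113 /12728313780 + 10 * sqrt(266) /7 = 45.37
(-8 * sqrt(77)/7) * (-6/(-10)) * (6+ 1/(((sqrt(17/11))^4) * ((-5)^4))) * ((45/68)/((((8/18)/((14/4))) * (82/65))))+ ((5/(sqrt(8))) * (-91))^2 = 207025/8 - 3423948489 * sqrt(77)/201433000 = 25728.97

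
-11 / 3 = -3.67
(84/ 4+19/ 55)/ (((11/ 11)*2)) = 587/ 55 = 10.67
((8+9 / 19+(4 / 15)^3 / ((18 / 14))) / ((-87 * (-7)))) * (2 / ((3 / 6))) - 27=-1352867261 / 50209875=-26.94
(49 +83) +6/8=531/4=132.75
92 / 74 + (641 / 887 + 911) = 29962628 / 32819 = 912.97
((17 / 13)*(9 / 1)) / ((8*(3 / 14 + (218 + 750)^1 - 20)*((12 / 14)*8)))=833 / 3681600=0.00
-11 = -11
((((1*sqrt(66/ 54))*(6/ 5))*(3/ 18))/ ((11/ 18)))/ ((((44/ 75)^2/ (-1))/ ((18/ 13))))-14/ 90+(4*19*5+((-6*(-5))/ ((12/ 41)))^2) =1959497/ 180-30375*sqrt(11)/ 69212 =10884.64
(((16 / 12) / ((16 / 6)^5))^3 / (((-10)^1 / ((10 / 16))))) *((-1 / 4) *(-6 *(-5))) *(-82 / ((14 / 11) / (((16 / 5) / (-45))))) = 0.00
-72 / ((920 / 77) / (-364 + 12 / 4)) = 250173 / 115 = 2175.42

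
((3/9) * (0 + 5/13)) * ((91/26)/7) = 5/78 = 0.06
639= 639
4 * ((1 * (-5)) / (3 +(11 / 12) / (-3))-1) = -11.42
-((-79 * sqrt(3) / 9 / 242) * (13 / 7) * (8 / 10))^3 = 8665653464 * sqrt(3) / 18457229723625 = 0.00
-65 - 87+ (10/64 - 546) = -22331/32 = -697.84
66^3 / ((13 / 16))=4599936 / 13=353841.23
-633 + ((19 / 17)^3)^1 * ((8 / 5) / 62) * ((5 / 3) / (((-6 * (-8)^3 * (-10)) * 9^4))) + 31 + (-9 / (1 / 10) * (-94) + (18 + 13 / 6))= 181378637323872821 / 23022950008320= 7878.17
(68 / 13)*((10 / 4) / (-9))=-170 / 117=-1.45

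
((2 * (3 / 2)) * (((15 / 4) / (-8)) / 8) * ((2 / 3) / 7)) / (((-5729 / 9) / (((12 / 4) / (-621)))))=-15 / 118063232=-0.00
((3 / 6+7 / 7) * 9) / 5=27 / 10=2.70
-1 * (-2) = 2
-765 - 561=-1326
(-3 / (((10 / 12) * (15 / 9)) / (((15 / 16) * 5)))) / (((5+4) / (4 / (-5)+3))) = -99 / 40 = -2.48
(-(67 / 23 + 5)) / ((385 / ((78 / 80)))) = -507 / 25300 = -0.02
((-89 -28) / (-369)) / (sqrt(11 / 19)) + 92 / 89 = 13 * sqrt(209) / 451 + 92 / 89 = 1.45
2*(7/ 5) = 14/ 5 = 2.80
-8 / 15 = -0.53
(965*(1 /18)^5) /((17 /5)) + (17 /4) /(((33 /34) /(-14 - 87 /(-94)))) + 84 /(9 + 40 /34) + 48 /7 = -847475603846233 /20111577327072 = -42.14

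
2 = 2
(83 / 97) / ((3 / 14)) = 1162 / 291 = 3.99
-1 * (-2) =2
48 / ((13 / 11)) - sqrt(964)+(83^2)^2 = 616958701 / 13 - 2* sqrt(241) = 47458330.57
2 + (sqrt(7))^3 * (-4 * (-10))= 2 + 280 * sqrt(7)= 742.81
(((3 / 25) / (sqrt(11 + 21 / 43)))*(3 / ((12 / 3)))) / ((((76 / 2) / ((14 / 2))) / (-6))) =-189*sqrt(21242) / 938600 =-0.03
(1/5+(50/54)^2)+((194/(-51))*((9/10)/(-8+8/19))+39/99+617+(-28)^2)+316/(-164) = 626431697707/447139440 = 1400.98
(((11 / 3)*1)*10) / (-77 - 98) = -22 / 105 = -0.21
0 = 0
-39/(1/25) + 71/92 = -89629/92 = -974.23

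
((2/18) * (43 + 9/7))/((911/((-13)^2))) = 52390/57393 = 0.91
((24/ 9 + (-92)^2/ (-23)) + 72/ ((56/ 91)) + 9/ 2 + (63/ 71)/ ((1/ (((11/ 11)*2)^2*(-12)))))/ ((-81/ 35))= 123.76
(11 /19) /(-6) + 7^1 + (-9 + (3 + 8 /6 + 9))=427 /38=11.24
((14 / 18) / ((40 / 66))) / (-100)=-0.01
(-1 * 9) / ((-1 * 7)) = 9 / 7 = 1.29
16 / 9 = 1.78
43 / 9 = 4.78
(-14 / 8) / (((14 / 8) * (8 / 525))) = -525 / 8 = -65.62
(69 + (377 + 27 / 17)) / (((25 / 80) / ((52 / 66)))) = 3165344 / 2805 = 1128.46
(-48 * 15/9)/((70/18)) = -144/7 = -20.57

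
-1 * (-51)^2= -2601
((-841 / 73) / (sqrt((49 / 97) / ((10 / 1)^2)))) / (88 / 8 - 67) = 4205 * sqrt(97) / 14308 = 2.89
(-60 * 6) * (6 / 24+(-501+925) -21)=-145170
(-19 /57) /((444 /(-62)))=31 /666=0.05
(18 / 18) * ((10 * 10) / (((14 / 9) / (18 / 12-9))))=-3375 / 7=-482.14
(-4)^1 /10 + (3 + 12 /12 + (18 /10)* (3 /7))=153 /35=4.37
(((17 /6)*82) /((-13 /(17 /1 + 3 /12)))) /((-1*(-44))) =-16031 /2288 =-7.01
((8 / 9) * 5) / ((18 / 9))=20 / 9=2.22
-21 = -21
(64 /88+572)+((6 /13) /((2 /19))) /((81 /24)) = 738772 /1287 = 574.03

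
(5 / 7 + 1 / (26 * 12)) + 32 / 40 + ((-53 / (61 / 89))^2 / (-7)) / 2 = -17293408729 / 40633320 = -425.60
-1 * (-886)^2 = -784996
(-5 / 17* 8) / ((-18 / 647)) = 12940 / 153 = 84.58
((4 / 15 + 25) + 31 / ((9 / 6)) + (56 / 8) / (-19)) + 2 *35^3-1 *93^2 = 21986771 / 285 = 77146.56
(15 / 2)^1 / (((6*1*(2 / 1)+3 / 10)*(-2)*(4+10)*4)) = -0.01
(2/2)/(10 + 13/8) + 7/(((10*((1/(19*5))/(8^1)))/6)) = 296864/93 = 3192.09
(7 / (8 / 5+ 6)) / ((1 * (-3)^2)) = 35 / 342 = 0.10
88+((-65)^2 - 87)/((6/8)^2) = 67000/9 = 7444.44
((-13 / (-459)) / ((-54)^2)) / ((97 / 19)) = 247 / 129829068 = 0.00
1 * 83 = 83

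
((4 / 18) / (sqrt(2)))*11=11*sqrt(2) / 9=1.73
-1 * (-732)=732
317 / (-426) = -317 / 426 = -0.74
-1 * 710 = -710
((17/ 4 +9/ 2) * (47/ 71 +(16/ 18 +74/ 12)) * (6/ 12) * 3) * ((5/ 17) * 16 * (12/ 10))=690410/ 1207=572.00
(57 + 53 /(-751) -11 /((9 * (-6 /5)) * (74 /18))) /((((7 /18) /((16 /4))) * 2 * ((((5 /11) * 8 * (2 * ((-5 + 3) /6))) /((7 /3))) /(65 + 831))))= -35232833328 /138935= -253592.21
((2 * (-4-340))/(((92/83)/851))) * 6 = -3169272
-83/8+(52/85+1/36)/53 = -3361321/324360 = -10.36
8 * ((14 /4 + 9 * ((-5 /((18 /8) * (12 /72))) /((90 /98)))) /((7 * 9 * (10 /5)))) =-218 /27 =-8.07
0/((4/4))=0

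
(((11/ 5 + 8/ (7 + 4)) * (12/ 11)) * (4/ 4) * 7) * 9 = 121716/ 605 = 201.18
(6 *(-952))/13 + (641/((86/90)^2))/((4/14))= 96997299/48074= 2017.67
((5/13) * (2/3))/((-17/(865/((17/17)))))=-8650/663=-13.05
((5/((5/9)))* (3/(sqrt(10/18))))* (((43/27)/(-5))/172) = -3* sqrt(5)/100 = -0.07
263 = 263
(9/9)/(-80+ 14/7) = -1/78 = -0.01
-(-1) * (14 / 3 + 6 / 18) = 5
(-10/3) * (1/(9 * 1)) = -0.37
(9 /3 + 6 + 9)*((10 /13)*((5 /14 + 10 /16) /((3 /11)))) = 49.86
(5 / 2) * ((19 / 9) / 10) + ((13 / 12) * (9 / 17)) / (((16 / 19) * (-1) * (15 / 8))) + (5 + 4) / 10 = 1303 / 1224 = 1.06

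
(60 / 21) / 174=0.02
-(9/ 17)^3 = -729/ 4913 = -0.15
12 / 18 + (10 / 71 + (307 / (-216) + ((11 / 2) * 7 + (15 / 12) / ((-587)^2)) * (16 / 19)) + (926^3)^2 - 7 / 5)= 316502997723635330110024342613 / 502009467480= 630472168806746206.41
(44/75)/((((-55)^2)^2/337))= 1348/62390625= 0.00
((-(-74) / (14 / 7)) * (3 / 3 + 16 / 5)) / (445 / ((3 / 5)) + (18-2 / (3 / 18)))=2331 / 11215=0.21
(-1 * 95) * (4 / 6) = -190 / 3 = -63.33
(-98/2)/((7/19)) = -133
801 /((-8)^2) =801 /64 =12.52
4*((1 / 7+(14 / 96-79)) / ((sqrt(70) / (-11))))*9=872751*sqrt(70) / 1960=3725.49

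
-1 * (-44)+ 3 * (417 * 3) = 3797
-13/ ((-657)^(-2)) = -5611437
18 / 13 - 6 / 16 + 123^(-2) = 1588649 / 1573416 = 1.01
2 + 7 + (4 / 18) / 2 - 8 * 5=-278 / 9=-30.89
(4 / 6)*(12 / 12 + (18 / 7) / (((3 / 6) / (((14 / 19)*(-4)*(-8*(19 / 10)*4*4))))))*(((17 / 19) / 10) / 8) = 313429 / 11400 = 27.49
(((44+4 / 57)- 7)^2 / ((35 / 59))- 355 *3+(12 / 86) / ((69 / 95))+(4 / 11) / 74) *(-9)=-11265.32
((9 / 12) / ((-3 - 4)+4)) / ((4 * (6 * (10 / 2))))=-1 / 480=-0.00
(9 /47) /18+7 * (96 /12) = 5265 /94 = 56.01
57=57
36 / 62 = 18 / 31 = 0.58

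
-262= -262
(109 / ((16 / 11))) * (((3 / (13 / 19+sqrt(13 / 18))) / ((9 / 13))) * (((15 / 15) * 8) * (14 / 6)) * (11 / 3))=-22803781 / 381+33328603 * sqrt(26) / 2286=14488.41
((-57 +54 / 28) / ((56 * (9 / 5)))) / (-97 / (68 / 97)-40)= 21845 / 7131852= 0.00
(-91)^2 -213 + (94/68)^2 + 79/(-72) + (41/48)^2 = 5373153809/665856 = 8069.54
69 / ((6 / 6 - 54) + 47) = -23 / 2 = -11.50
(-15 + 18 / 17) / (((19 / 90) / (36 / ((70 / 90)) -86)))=2622.62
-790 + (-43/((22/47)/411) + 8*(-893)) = -1005179/22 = -45689.95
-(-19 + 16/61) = 18.74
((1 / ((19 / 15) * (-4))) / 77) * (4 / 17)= -15 / 24871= -0.00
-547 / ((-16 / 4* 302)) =547 / 1208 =0.45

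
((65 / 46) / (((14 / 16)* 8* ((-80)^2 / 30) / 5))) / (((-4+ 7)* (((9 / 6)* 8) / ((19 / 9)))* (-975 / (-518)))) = 703 / 4769280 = 0.00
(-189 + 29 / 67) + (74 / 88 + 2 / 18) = -4977805 / 26532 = -187.62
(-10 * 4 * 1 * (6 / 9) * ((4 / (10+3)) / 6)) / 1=-1.37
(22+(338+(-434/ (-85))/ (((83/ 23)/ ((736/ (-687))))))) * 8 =13899966784/ 4846785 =2867.87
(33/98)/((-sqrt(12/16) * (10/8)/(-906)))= 281.82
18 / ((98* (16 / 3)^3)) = 243 / 200704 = 0.00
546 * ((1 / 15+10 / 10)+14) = 41132 / 5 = 8226.40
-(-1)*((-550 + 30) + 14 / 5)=-2586 / 5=-517.20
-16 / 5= -3.20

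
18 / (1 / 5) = 90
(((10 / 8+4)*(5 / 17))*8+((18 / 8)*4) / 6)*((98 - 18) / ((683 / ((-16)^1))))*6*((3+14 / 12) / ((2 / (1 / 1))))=-3768000 / 11611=-324.52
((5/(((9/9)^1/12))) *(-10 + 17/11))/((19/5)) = -27900/209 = -133.49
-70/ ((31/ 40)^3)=-4480000/ 29791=-150.38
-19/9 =-2.11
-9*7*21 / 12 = -441 / 4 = -110.25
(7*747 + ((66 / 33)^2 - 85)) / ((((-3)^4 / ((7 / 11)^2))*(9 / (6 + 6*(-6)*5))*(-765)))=0.65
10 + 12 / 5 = 62 / 5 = 12.40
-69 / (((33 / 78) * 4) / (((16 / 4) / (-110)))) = 897 / 605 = 1.48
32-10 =22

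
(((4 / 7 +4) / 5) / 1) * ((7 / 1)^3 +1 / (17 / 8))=186848 / 595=314.03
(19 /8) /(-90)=-19 /720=-0.03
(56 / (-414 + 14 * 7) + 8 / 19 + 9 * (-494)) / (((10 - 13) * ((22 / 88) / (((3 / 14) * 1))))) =13346160 / 10507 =1270.22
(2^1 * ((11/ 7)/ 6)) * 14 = 22/ 3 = 7.33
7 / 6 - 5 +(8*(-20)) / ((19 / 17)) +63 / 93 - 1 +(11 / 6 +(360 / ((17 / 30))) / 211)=-301001656 / 2112743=-142.47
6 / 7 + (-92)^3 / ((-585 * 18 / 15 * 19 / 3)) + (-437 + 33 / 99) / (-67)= 190290952 / 1042587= 182.52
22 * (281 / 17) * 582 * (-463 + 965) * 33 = 59603208984 / 17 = 3506071116.71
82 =82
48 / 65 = 0.74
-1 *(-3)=3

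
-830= -830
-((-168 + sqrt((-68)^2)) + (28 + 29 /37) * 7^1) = -3755 /37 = -101.49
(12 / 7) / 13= 12 / 91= 0.13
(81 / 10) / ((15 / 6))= 3.24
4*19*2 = 152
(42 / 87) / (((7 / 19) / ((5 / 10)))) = 19 / 29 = 0.66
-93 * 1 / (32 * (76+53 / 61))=-1891 / 50016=-0.04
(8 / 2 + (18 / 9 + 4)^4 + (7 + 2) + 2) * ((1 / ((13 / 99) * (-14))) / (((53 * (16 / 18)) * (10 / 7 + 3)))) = -1168101 / 341744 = -3.42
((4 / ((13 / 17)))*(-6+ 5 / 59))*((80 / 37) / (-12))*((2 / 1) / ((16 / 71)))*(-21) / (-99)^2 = -29487010 / 278142579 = -0.11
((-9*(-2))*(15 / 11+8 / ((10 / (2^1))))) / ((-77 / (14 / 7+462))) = -1361376 / 4235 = -321.46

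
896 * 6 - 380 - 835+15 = 4176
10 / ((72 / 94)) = 235 / 18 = 13.06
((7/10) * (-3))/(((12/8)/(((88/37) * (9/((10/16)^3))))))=-2838528/23125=-122.75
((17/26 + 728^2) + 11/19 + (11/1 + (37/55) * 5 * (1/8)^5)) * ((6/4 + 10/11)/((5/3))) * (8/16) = 1500512010894345/3917348864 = 383042.73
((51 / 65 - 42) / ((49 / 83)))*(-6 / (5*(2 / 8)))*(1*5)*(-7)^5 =-28160658.83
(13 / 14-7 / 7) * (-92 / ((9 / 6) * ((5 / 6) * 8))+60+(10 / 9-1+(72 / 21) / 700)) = -561349 / 154350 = -3.64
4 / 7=0.57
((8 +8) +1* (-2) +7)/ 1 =21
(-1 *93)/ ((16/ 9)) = -52.31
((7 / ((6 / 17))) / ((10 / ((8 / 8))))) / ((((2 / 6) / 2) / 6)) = 357 / 5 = 71.40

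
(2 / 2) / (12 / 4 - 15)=-1 / 12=-0.08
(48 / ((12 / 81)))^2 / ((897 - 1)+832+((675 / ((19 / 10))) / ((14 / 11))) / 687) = 355250448 / 5849119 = 60.74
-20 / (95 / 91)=-364 / 19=-19.16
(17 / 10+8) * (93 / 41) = 22.00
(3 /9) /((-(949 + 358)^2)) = -0.00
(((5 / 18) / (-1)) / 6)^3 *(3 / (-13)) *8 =125 / 682344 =0.00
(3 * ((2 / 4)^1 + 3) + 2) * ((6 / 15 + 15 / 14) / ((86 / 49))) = 3605 / 344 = 10.48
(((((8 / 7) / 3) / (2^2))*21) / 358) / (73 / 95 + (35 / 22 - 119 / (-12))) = 12540 / 27555439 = 0.00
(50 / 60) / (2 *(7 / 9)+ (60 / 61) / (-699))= 213195 / 397604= 0.54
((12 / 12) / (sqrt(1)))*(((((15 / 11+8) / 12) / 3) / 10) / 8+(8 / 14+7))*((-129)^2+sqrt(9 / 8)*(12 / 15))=1679761*sqrt(2) / 369600+3105878089 / 24640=126056.67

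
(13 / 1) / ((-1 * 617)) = -13 / 617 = -0.02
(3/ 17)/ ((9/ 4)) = 0.08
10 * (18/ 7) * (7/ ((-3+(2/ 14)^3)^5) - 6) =-311472386708031405/ 2009109568358144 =-155.03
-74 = -74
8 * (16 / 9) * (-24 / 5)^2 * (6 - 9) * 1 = -983.04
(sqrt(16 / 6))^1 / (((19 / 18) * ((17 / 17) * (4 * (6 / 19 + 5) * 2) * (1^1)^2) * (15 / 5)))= 0.01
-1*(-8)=8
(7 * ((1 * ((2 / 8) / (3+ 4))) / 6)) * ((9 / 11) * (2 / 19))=3 / 836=0.00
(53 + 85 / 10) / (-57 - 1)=-123 / 116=-1.06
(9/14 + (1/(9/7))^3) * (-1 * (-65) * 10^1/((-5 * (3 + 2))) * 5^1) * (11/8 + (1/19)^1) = -206.63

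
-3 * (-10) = 30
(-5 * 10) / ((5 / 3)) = -30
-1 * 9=-9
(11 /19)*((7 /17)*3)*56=12936 /323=40.05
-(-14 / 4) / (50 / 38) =133 / 50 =2.66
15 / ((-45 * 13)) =-1 / 39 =-0.03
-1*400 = -400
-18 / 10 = -9 / 5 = -1.80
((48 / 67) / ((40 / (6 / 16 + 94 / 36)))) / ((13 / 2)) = 43 / 5226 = 0.01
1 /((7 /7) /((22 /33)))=0.67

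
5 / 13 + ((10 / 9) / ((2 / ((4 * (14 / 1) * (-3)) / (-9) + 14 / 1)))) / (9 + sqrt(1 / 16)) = 30475 / 12987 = 2.35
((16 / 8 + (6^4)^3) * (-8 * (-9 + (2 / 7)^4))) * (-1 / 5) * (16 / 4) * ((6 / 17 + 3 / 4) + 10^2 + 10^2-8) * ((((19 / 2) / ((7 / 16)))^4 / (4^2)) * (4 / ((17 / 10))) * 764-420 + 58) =-5034046270733647524905010626592 / 8330137445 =-604317312165747527459.32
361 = 361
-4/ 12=-1/ 3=-0.33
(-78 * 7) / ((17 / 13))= -7098 / 17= -417.53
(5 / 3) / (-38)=-5 / 114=-0.04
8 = 8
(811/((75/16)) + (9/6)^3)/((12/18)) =105833/400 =264.58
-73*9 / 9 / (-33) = 2.21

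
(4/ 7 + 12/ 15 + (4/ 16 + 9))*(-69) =-732.88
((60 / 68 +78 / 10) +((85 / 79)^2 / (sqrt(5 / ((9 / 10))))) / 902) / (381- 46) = 867*sqrt(2) / 754337188 +738 / 28475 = 0.03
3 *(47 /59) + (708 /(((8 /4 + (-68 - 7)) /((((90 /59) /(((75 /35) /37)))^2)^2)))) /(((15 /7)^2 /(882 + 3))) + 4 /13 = -14859475498862773 /16517345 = -899628572.20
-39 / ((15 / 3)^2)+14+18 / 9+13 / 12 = 4657 / 300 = 15.52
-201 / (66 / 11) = -67 / 2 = -33.50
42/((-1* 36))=-7/6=-1.17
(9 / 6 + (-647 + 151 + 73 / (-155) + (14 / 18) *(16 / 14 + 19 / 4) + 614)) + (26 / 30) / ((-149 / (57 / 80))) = 685135649 / 5542800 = 123.61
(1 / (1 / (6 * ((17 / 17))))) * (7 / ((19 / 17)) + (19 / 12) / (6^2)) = 37.84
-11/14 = -0.79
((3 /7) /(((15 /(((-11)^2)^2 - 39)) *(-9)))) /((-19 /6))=4172 /285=14.64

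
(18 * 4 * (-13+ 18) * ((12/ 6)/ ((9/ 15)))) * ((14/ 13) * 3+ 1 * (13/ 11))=757200/ 143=5295.10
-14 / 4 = -7 / 2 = -3.50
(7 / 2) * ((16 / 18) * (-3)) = -28 / 3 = -9.33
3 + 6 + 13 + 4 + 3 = 29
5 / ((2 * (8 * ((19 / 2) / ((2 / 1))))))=5 / 76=0.07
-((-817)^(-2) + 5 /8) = -3337453 /5339912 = -0.63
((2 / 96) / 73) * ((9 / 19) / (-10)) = -3 / 221920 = -0.00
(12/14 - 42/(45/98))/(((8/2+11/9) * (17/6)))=-171252/27965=-6.12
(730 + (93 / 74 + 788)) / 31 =112425 / 2294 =49.01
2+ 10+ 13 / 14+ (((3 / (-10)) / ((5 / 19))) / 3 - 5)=1321 / 175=7.55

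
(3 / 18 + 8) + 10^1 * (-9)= -491 / 6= -81.83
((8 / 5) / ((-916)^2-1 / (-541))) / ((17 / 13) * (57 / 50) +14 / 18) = 5063760 / 6024095700487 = 0.00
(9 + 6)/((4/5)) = 18.75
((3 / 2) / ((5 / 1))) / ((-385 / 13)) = -39 / 3850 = -0.01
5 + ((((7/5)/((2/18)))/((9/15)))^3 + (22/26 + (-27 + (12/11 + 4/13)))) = 1321498/143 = 9241.24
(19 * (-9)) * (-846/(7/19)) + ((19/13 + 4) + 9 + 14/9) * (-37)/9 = 2893847296/7371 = 392599.01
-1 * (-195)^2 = -38025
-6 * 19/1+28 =-86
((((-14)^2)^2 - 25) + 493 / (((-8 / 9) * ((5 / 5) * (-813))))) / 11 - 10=3480.15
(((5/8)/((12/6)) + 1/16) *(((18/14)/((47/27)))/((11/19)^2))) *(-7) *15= -3947535/45496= -86.77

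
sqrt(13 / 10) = sqrt(130) / 10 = 1.14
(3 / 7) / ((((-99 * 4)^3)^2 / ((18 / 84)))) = 1 / 41990851534528512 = 0.00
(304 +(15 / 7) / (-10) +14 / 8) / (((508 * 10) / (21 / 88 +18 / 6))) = 487635 / 2503424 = 0.19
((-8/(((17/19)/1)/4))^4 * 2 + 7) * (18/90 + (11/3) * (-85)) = -425624698070336/417605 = -1019204027.90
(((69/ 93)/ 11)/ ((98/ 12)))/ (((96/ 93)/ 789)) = 54441/ 8624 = 6.31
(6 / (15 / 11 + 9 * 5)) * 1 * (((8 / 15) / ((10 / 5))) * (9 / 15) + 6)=1694 / 2125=0.80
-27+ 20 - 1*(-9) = 2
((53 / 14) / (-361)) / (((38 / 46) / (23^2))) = -644851 / 96026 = -6.72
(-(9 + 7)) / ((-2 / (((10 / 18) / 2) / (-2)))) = -1.11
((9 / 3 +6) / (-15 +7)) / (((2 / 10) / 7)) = -315 / 8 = -39.38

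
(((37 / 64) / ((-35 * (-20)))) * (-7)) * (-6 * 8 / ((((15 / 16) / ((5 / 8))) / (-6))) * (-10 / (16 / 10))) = 111 / 16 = 6.94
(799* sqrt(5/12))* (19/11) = 15181* sqrt(15)/66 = 890.84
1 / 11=0.09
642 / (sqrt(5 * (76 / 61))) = 321 * sqrt(5795) / 95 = 257.22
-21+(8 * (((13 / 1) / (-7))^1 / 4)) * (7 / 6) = -76 / 3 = -25.33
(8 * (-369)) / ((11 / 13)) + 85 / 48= -1841113 / 528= -3486.96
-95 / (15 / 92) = -1748 / 3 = -582.67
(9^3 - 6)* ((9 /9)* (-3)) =-2169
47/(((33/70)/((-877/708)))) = -1442665/11682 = -123.49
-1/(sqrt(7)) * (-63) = 9 * sqrt(7) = 23.81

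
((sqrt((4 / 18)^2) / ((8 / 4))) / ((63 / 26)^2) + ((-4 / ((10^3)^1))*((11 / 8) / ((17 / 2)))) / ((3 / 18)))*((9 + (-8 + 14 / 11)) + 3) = 132449003 / 1669956750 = 0.08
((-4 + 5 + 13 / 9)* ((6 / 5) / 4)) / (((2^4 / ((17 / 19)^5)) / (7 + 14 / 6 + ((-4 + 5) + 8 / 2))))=671592361 / 1782791280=0.38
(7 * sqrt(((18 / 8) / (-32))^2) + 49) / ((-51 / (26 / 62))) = -82355 / 202368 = -0.41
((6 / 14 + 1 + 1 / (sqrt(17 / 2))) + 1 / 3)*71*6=426*sqrt(34) / 17 + 5254 / 7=896.69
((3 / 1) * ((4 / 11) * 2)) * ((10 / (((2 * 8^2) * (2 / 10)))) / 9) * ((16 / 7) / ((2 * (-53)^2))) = 25 / 648879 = 0.00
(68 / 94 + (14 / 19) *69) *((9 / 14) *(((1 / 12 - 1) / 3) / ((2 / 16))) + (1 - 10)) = -3407552 / 6251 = -545.12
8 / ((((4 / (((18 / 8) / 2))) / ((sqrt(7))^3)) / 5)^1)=315* sqrt(7) / 4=208.35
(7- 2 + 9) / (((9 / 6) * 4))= 7 / 3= 2.33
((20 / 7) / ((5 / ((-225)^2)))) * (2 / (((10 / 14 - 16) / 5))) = -2025000 / 107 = -18925.23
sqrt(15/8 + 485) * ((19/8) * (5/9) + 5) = 455 * sqrt(7790)/288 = 139.44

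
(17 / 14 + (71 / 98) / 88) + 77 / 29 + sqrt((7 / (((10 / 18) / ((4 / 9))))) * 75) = 969795 / 250096 + 2 * sqrt(105) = 24.37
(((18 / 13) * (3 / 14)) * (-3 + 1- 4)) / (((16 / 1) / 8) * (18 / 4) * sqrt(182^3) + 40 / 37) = 29970 / 7604208832129- 998001 * sqrt(182) / 167125468838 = -0.00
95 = 95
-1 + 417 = 416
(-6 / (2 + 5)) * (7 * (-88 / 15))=176 / 5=35.20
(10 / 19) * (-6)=-60 / 19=-3.16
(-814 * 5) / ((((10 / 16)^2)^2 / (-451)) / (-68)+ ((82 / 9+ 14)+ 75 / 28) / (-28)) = 225464619663360 / 51023425367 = 4418.85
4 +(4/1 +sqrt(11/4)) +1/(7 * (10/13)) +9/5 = sqrt(11)/2 +699/70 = 11.64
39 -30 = 9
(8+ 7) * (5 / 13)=75 / 13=5.77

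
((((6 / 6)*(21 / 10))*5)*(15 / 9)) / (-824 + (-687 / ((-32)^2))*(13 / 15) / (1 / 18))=-44800 / 2136233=-0.02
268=268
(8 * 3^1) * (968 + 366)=32016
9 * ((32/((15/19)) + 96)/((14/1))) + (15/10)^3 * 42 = 32133/140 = 229.52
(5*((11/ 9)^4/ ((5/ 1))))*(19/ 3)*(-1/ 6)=-278179/ 118098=-2.36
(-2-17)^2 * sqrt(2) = 510.53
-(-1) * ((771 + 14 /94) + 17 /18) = 653191 /846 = 772.09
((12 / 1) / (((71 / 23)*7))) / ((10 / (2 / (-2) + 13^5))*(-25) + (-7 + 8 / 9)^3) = -541343736 / 222475526875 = -0.00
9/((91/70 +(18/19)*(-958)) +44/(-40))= -855/86201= -0.01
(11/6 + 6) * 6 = 47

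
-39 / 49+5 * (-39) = -9594 / 49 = -195.80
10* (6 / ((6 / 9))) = 90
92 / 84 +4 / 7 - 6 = -13 / 3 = -4.33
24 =24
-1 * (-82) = 82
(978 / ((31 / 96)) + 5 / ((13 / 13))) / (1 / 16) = 1504688 / 31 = 48538.32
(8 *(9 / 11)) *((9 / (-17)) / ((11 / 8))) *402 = -2083968 / 2057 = -1013.11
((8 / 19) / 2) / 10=2 / 95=0.02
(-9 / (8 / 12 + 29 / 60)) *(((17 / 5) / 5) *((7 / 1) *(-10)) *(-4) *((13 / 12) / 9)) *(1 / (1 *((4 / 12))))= -12376 / 23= -538.09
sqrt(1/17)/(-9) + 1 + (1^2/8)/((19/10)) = 81/76-sqrt(17)/153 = 1.04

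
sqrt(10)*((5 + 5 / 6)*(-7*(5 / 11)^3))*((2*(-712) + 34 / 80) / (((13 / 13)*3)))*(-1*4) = -38752875*sqrt(10) / 5324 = -23017.91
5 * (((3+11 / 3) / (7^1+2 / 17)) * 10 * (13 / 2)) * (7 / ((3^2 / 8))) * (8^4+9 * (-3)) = 25178972000 / 3267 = 7707062.14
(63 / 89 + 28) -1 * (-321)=31124 / 89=349.71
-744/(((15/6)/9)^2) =-241056/25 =-9642.24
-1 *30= -30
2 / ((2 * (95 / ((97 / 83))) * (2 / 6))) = 291 / 7885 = 0.04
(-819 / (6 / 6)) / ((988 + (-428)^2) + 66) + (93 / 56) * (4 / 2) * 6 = 12847734 / 644833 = 19.92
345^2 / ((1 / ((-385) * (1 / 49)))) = -6546375 / 7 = -935196.43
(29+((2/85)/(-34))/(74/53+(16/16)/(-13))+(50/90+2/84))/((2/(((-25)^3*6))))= -566591009375/408646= -1386508.15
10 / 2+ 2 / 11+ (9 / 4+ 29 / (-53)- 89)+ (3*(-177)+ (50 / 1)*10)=-263785 / 2332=-113.12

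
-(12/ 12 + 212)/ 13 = -213/ 13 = -16.38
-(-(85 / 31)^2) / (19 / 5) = 36125 / 18259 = 1.98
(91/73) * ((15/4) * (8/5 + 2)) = 2457/146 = 16.83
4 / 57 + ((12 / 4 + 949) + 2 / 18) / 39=163279 / 6669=24.48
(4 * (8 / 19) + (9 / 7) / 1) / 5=79 / 133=0.59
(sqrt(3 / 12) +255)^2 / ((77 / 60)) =559545 / 11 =50867.73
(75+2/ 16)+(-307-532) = -6111/ 8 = -763.88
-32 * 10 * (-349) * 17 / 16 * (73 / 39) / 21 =8662180 / 819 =10576.53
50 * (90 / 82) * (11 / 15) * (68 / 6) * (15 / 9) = 93500 / 123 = 760.16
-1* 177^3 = -5545233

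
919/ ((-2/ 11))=-10109/ 2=-5054.50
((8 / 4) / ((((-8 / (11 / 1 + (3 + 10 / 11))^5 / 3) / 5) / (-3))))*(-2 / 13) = -2669326871040 / 2093663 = -1274955.36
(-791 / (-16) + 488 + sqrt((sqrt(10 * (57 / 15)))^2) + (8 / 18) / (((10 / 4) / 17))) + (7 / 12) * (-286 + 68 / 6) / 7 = sqrt(38) + 124217 / 240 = 523.74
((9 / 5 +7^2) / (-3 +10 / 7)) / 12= -2.69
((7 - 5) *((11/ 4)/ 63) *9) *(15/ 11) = 15/ 14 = 1.07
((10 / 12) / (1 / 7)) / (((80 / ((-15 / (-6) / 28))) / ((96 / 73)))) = 5 / 584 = 0.01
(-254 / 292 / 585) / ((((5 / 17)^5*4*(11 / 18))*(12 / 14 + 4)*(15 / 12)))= -74250169 / 1631093750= -0.05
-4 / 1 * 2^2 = -16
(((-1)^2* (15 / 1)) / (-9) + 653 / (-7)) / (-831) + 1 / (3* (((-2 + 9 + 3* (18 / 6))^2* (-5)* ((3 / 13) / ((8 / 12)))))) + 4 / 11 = 175859683 / 368565120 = 0.48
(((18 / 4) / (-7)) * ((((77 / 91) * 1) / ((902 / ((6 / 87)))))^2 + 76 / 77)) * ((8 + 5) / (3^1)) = -54473497803 / 19811886094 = -2.75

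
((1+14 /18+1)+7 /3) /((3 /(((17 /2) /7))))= 391 /189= 2.07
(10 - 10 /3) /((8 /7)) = 35 /6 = 5.83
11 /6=1.83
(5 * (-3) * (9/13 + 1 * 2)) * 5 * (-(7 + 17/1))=63000/13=4846.15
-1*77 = -77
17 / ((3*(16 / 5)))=85 / 48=1.77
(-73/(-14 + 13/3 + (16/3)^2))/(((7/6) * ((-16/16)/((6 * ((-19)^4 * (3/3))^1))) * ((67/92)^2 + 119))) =8696343266496/398949005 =21798.13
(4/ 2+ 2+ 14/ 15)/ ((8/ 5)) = 37/ 12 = 3.08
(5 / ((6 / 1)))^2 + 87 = 3157 / 36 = 87.69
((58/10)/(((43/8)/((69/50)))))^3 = 512768384064/155287109375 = 3.30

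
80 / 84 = 20 / 21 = 0.95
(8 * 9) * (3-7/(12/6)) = -36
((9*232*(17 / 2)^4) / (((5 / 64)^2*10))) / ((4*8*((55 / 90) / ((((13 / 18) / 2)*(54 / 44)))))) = 61211538648 / 15125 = 4047043.88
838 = 838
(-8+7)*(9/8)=-9/8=-1.12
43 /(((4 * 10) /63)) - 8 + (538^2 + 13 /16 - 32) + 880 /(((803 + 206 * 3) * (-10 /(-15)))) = 32907343663 /113680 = 289473.47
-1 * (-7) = 7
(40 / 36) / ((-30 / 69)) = -23 / 9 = -2.56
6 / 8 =0.75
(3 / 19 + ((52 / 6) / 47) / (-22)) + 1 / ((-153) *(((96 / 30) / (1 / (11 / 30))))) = 192297 / 1335928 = 0.14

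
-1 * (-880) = 880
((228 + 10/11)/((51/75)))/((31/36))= 2266200/5797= 390.93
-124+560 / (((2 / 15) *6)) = 576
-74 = -74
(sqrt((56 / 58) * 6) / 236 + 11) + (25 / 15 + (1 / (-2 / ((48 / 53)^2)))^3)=sqrt(1218) / 3422 + 837659251478 / 66493083387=12.61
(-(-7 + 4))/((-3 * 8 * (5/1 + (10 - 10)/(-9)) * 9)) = -1/360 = -0.00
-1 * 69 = -69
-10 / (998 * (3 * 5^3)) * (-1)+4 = 149701 / 37425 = 4.00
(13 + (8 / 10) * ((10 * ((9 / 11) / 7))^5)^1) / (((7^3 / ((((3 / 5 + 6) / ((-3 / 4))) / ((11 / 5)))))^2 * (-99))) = -638593824656 / 31526594479402407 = -0.00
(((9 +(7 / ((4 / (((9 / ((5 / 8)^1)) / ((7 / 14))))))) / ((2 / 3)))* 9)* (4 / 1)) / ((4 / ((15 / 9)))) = 1269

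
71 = 71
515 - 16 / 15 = 7709 / 15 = 513.93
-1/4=-0.25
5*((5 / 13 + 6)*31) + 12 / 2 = 12943 / 13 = 995.62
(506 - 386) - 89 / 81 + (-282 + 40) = -9971 / 81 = -123.10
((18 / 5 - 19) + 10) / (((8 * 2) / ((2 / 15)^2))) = -3 / 500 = -0.01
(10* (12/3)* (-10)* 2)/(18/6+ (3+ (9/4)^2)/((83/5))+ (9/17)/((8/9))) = -18060800/92139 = -196.02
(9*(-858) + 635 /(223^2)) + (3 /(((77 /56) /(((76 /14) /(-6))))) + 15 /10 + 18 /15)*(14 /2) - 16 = -7732.91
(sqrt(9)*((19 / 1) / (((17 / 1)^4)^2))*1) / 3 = 19 / 6975757441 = 0.00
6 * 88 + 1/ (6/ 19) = 3187/ 6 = 531.17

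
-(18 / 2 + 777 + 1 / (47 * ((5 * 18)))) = -3324781 / 4230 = -786.00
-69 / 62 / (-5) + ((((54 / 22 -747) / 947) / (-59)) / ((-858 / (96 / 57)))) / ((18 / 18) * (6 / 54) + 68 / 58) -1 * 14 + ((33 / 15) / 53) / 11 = -1947613966553069 / 141401275841870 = -13.77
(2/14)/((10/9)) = 9/70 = 0.13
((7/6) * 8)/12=7/9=0.78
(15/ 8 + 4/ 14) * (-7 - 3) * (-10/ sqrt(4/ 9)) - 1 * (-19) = 9607/ 28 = 343.11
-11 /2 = -5.50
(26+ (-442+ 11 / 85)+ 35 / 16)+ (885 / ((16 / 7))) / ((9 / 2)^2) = -14488343 / 36720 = -394.56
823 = 823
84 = 84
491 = 491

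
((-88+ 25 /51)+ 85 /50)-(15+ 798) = -898.81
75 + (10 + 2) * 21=327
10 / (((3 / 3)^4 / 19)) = 190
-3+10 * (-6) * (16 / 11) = -993 / 11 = -90.27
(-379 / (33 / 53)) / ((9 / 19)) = -381653 / 297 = -1285.03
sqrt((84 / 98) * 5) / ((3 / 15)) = 5 * sqrt(210) / 7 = 10.35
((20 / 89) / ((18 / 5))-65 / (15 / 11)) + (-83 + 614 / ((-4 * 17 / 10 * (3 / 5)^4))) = -101390317 / 122553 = -827.32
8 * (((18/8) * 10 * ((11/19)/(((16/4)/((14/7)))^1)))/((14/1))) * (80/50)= 792/133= 5.95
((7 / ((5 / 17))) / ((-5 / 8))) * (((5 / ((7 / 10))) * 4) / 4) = -272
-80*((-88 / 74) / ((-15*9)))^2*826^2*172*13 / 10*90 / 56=-1521986.26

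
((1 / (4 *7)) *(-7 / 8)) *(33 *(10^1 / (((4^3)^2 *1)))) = -165 / 65536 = -0.00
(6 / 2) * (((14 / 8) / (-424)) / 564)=-7 / 318848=-0.00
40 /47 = 0.85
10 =10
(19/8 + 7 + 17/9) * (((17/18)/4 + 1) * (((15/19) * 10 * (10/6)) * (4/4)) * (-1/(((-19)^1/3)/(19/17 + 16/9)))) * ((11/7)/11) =3996912125/334049184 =11.97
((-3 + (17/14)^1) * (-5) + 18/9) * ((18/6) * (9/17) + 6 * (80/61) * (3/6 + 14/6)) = 222903/854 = 261.01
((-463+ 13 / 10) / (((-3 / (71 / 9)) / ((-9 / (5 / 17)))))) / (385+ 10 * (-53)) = 1857573 / 7250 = 256.22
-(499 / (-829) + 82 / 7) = -64485 / 5803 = -11.11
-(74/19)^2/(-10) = 2738/1805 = 1.52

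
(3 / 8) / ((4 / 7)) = 21 / 32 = 0.66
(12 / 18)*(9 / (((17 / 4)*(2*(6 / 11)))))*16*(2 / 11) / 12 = 16 / 51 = 0.31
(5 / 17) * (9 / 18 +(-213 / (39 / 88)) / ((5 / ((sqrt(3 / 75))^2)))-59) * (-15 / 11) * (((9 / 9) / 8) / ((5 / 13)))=607863 / 74800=8.13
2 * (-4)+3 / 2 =-13 / 2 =-6.50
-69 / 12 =-23 / 4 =-5.75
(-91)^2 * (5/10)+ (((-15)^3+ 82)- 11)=836.50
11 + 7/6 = 73/6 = 12.17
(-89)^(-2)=1 /7921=0.00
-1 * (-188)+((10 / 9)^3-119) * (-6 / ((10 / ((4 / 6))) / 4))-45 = 1207243 / 3645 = 331.21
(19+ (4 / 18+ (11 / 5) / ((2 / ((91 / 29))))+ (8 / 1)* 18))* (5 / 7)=435019 / 3654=119.05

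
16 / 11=1.45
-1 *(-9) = 9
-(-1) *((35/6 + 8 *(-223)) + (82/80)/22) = -4694237/2640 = -1778.12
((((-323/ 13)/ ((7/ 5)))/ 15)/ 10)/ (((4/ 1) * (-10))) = 323/ 109200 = 0.00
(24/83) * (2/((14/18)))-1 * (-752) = 437344/581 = 752.74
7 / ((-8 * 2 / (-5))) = 35 / 16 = 2.19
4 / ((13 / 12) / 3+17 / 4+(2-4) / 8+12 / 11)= 1584 / 2159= 0.73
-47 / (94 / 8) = -4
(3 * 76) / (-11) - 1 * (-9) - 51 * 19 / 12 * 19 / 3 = -69055 / 132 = -523.14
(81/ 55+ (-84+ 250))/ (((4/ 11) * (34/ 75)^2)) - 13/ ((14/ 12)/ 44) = 56667057/ 32368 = 1750.71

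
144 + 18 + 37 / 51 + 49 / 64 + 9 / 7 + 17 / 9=166.67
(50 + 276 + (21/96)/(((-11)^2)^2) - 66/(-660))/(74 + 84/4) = 40205729/11712800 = 3.43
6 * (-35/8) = -105/4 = -26.25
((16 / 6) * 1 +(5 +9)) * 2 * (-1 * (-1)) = 100 / 3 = 33.33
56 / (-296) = -7 / 37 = -0.19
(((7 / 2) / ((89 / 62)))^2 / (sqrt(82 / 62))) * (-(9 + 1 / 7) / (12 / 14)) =-1506848 * sqrt(1271) / 974283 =-55.14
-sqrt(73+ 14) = -9.33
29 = 29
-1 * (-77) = 77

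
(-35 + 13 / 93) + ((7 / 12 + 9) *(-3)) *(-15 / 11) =17777 / 4092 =4.34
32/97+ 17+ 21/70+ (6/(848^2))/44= 135271373999/7672839680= 17.63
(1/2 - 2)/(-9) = 1/6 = 0.17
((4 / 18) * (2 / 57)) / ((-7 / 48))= -64 / 1197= -0.05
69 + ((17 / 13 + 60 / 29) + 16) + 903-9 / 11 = 4107846 / 4147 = 990.56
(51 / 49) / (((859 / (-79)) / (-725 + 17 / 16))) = 46667907 / 673456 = 69.30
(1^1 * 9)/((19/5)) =45/19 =2.37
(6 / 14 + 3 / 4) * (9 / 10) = 297 / 280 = 1.06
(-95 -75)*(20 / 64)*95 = -40375 / 8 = -5046.88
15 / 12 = 5 / 4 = 1.25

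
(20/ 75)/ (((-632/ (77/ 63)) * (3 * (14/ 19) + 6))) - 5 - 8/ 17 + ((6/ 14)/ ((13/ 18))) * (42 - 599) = -133045217311/ 395970120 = -336.00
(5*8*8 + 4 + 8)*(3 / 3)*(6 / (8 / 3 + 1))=5976 / 11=543.27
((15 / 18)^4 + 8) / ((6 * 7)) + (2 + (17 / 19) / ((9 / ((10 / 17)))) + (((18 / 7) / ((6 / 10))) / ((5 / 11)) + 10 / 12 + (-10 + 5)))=1111381 / 147744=7.52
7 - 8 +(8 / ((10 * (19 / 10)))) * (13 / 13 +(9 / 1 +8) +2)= 141 / 19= 7.42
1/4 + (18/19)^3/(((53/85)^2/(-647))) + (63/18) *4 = -107950270533/77067724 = -1400.72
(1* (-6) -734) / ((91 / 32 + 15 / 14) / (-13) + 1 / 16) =430976 / 139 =3100.55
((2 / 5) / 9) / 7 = 2 / 315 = 0.01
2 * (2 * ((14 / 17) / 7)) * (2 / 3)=16 / 51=0.31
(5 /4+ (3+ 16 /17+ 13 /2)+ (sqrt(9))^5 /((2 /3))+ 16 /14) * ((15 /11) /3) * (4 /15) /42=179611 /164934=1.09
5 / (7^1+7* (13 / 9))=45 / 154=0.29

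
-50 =-50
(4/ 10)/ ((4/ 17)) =17/ 10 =1.70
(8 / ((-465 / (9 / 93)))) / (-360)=1 / 216225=0.00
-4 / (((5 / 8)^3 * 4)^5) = -137438953472 / 30517578125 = -4.50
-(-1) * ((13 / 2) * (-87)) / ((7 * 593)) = -1131 / 8302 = -0.14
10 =10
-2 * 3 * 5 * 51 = -1530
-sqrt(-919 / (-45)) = -sqrt(4595) / 15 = -4.52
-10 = -10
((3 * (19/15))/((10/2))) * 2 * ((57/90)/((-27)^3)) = -361/7381125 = -0.00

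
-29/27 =-1.07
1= 1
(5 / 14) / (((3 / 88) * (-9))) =-220 / 189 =-1.16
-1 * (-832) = 832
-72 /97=-0.74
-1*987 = -987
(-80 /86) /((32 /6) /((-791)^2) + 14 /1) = -37540860 /564990287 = -0.07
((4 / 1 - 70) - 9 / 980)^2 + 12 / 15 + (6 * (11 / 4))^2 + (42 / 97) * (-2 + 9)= 431632039877 / 93158800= 4633.29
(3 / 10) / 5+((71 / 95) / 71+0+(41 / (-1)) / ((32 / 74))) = -720039 / 7600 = -94.74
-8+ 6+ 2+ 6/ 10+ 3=18/ 5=3.60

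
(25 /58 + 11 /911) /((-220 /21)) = -491673 /11624360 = -0.04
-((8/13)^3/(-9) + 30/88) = -274067/870012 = -0.32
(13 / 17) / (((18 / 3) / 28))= 182 / 51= 3.57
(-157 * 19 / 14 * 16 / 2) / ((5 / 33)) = -393756 / 35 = -11250.17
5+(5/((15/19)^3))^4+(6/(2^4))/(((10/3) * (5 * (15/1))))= 35429651218567951/3321506250000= 10666.74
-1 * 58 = -58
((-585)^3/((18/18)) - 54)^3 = -8024225892854600757769839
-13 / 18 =-0.72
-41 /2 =-20.50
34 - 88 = -54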